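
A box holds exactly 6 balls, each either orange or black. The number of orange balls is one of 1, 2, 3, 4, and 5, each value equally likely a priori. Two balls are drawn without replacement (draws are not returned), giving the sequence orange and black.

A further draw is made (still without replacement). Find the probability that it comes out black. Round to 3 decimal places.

0.500

The likelihood of the observed sequence under each hypothesis: P(data | r = 1) = (1/6)(5/5) = 1/6; P(data | r = 2) = (2/6)(4/5) = 4/15; P(data | r = 3) = (3/6)(3/5) = 3/10; P(data | r = 4) = (4/6)(2/5) = 4/15; P(data | r = 5) = (5/6)(1/5) = 1/6.
The prior-weighted likelihoods are 1/5 · 1/6 = 1/30, 1/5 · 4/15 = 4/75, 1/5 · 3/10 = 3/50, 1/5 · 4/15 = 4/75, 1/5 · 1/6 = 1/30; with total 7/30.
Normalising, the posterior is P(r = 1 | data) = 1/7, P(r = 2 | data) = 8/35, P(r = 3 | data) = 9/35, P(r = 4 | data) = 8/35, P(r = 5 | data) = 1/7.
Averaging over the posterior, P(black next | data) = (1)(1/7) + (3/4)(8/35) + (1/2)(9/35) + (1/4)(8/35) + (0)(1/7) = 1/2.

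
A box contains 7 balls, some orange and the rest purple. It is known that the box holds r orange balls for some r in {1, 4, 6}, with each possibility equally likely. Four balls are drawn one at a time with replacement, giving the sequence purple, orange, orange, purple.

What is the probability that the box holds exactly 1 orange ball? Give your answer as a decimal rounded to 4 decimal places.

For each hypothesis, P(data | H) works out to: P(data | r = 1) = (6/7)(1/7)(1/7)(6/7) = 0.014994; P(data | r = 4) = (3/7)(4/7)(4/7)(3/7) = 0.059975; P(data | r = 6) = (1/7)(6/7)(6/7)(1/7) = 0.014994.
Weighting by the prior gives 1/3 · 0.014994 = 0.0049979, 1/3 · 0.059975 = 0.019992, 1/3 · 0.014994 = 0.0049979; with total 0.029988.
Hence P(r = 1 | data) = (0.0049979) / (0.029988) = 0.16667.

0.1667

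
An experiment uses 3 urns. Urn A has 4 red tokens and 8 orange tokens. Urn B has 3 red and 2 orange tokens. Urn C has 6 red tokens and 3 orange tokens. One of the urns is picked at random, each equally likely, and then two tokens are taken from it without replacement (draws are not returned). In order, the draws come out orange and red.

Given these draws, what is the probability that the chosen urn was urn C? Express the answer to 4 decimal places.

Compute the likelihood of the observed sequence for each case: P(data | urn A) = (8/12)(4/11) = 0.24242; P(data | urn B) = (2/5)(3/4) = 0.3; P(data | urn C) = (3/9)(6/8) = 0.25.
Weighting by the prior gives 1/3 · 0.24242 = 0.080808, 1/3 · 0.3 = 0.1, 1/3 · 0.25 = 0.083333; with total 0.26414.
By Bayes' rule, P(urn C | data) = (0.083333) / (0.26414) = 0.31549.

0.3155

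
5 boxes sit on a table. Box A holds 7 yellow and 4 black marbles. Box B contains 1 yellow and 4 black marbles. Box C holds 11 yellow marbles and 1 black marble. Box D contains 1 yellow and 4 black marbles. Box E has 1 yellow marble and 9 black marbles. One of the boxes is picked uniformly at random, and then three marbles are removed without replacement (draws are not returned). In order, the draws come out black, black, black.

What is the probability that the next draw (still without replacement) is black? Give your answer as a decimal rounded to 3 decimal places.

Under each hypothesis, the probability of the observed sequence is: P(data | box A) = (4/11)(3/10)(2/9) = 0.024242; P(data | box B) = (4/5)(3/4)(2/3) = 0.4; P(data | box C) = (1/12)(0/11) = 0; P(data | box D) = (4/5)(3/4)(2/3) = 0.4; P(data | box E) = (9/10)(8/9)(7/8) = 0.7.
The prior-weighted likelihoods are 1/5 · 0.024242 = 0.0048485, 1/5 · 0.4 = 0.08, 1/5 · 0 = 0, 1/5 · 0.4 = 0.08, 1/5 · 0.7 = 0.14; with total 0.30485.
Dividing through by the total gives posterior P(box A | data) = 0.015905, P(box B | data) = 0.26243, P(box C | data) = 0, P(box D | data) = 0.26243, P(box E | data) = 0.45924.
Averaging over the posterior, P(black next | data) = (1/8)(0.015905) + (1/2)(0.26243) + (1/2)(0.26243) + (6/7)(0.45924) = 0.65805.

0.658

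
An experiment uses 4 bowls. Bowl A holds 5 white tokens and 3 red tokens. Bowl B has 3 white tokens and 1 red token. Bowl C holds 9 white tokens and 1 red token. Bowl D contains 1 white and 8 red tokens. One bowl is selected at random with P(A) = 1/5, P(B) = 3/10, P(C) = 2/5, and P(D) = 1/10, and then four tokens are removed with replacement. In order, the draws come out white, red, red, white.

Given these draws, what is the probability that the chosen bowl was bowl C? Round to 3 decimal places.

0.126

For each hypothesis, P(data | H) works out to: P(data | bowl A) = (5/8)(3/8)(3/8)(5/8) = 0.054932; P(data | bowl B) = (3/4)(1/4)(1/4)(3/4) = 0.035156; P(data | bowl C) = (9/10)(1/10)(1/10)(9/10) = 0.0081; P(data | bowl D) = (1/9)(8/9)(8/9)(1/9) = 0.0097546.
Weighting by the prior gives 1/5 · 0.054932 = 0.010986, 3/10 · 0.035156 = 0.010547, 2/5 · 0.0081 = 0.00324, 1/10 · 0.0097546 = 0.00097546; with total 0.025749.
Hence P(bowl C | data) = (0.00324) / (0.025749) = 0.12583.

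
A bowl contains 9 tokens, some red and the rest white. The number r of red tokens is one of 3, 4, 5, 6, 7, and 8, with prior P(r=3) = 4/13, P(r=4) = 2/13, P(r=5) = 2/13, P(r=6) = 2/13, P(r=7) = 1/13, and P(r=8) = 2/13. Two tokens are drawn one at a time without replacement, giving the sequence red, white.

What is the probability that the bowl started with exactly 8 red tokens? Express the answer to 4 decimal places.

0.0734

For each hypothesis, P(data | H) works out to: P(data | r = 3) = (3/9)(6/8) = 1/4; P(data | r = 4) = (4/9)(5/8) = 5/18; P(data | r = 5) = (5/9)(4/8) = 5/18; P(data | r = 6) = (6/9)(3/8) = 1/4; P(data | r = 7) = (7/9)(2/8) = 7/36; P(data | r = 8) = (8/9)(1/8) = 1/9.
Multiplying each by its prior: 4/13 · 1/4 = 1/13, 2/13 · 5/18 = 5/117, 2/13 · 5/18 = 5/117, 2/13 · 1/4 = 1/26, 1/13 · 7/36 = 7/468, 2/13 · 1/9 = 2/117; summing to 109/468.
So P(r = 8 | data) = (2/117) / (109/468) = 8/109.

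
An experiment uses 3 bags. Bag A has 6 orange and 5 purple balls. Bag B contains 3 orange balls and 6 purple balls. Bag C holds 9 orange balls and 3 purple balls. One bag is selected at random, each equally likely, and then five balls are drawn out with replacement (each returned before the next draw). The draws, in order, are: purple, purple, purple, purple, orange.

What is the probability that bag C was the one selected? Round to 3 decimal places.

The likelihood of the observed sequence under each hypothesis: P(data | bag A) = (5/11)(5/11)(5/11)(5/11)(6/11) = 0.023285; P(data | bag B) = (6/9)(6/9)(6/9)(6/9)(3/9) = 0.065844; P(data | bag C) = (3/12)(3/12)(3/12)(3/12)(9/12) = 0.0029297.
Multiplying each by its prior: 1/3 · 0.023285 = 0.0077615, 1/3 · 0.065844 = 0.021948, 1/3 · 0.0029297 = 0.00097656; with total 0.030686.
Therefore the posterior P(bag C | data) = (0.00097656) / (0.030686) = 0.031824.

0.032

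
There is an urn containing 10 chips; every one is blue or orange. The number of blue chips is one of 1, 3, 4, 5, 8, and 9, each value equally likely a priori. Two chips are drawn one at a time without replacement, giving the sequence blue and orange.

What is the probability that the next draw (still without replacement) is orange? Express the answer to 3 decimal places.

0.522

The likelihood of the observed sequence under each hypothesis: P(data | r = 1) = (1/10)(9/9) = 1/10; P(data | r = 3) = (3/10)(7/9) = 7/30; P(data | r = 4) = (4/10)(6/9) = 4/15; P(data | r = 5) = (5/10)(5/9) = 5/18; P(data | r = 8) = (8/10)(2/9) = 8/45; P(data | r = 9) = (9/10)(1/9) = 1/10.
The prior-weighted likelihoods are 1/6 · 1/10 = 1/60, 1/6 · 7/30 = 7/180, 1/6 · 4/15 = 2/45, 1/6 · 5/18 = 5/108, 1/6 · 8/45 = 4/135, 1/6 · 1/10 = 1/60; summing to 26/135.
Normalising, the posterior is P(r = 1 | data) = 9/104, P(r = 3 | data) = 21/104, P(r = 4 | data) = 3/13, P(r = 5 | data) = 25/104, P(r = 8 | data) = 2/13, P(r = 9 | data) = 9/104.
The predictive probability is P(orange next | data) = (1)(9/104) + (3/4)(21/104) + (5/8)(3/13) + (1/2)(25/104) + (1/8)(2/13) + (0)(9/104) = 217/416.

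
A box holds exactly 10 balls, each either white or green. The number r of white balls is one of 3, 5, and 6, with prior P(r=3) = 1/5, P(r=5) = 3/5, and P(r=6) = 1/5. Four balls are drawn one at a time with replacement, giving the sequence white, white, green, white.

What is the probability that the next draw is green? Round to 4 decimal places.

Compute the likelihood of the observed sequence for each case: P(data | r = 3) = (3/10)(3/10)(7/10)(3/10) = 0.0189; P(data | r = 5) = (5/10)(5/10)(5/10)(5/10) = 0.0625; P(data | r = 6) = (6/10)(6/10)(4/10)(6/10) = 0.0864.
Multiplying each by its prior: 1/5 · 0.0189 = 0.00378, 3/5 · 0.0625 = 0.0375, 1/5 · 0.0864 = 0.01728; summing to 0.05856.
Dividing through by the total gives posterior P(r = 3 | data) = 0.064549, P(r = 5 | data) = 0.64037, P(r = 6 | data) = 0.29508.
Averaging over the posterior, P(green next | data) = (7/10)(0.064549) + (1/2)(0.64037) + (2/5)(0.29508) = 0.4834.

0.4834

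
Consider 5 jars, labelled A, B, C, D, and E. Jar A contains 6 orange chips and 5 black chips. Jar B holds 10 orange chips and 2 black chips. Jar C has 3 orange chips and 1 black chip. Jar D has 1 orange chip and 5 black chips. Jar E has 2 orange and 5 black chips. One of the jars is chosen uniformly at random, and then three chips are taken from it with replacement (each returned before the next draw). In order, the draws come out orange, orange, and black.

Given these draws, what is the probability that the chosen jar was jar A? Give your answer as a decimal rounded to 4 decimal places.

Under each hypothesis, the probability of the observed sequence is: P(data | jar A) = (6/11)(6/11)(5/11) = 0.13524; P(data | jar B) = (10/12)(10/12)(2/12) = 0.11574; P(data | jar C) = (3/4)(3/4)(1/4) = 0.14062; P(data | jar D) = (1/6)(1/6)(5/6) = 0.023148; P(data | jar E) = (2/7)(2/7)(5/7) = 0.058309.
The prior-weighted likelihoods are 1/5 · 0.13524 = 0.027047, 1/5 · 0.11574 = 0.023148, 1/5 · 0.14062 = 0.028125, 1/5 · 0.023148 = 0.0046296, 1/5 · 0.058309 = 0.011662; summing to 0.094612.
Hence P(jar A | data) = (0.027047) / (0.094612) = 0.28588.

0.2859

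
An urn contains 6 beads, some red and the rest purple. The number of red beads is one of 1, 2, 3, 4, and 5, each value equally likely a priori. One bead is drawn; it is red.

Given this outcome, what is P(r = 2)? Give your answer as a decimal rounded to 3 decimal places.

0.133

Compute the likelihood of this draw for each case: P(data | r = 1) = (1/6) = 1/6; P(data | r = 2) = (2/6) = 1/3; P(data | r = 3) = (3/6) = 1/2; P(data | r = 4) = (4/6) = 2/3; P(data | r = 5) = (5/6) = 5/6.
Multiplying each by its prior: 1/5 · 1/6 = 1/30, 1/5 · 1/3 = 1/15, 1/5 · 1/2 = 1/10, 1/5 · 2/3 = 2/15, 1/5 · 5/6 = 1/6; summing to 1/2.
So P(r = 2 | data) = (1/15) / (1/2) = 2/15.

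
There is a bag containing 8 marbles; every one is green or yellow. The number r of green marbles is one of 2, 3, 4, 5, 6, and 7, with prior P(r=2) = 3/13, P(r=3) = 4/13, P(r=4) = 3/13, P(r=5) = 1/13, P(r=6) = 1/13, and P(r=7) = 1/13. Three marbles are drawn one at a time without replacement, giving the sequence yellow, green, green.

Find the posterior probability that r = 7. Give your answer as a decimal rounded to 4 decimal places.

0.0909

Under each hypothesis, the probability of the observed sequence is: P(data | r = 2) = (6/8)(2/7)(1/6) = 1/28; P(data | r = 3) = (5/8)(3/7)(2/6) = 5/56; P(data | r = 4) = (4/8)(4/7)(3/6) = 1/7; P(data | r = 5) = (3/8)(5/7)(4/6) = 5/28; P(data | r = 6) = (2/8)(6/7)(5/6) = 5/28; P(data | r = 7) = (1/8)(7/7)(6/6) = 1/8.
Multiplying each by its prior: 3/13 · 1/28 = 3/364, 4/13 · 5/56 = 5/182, 3/13 · 1/7 = 3/91, 1/13 · 5/28 = 5/364, 1/13 · 5/28 = 5/364, 1/13 · 1/8 = 1/104; these sum to 11/104.
So P(r = 7 | data) = (1/104) / (11/104) = 1/11.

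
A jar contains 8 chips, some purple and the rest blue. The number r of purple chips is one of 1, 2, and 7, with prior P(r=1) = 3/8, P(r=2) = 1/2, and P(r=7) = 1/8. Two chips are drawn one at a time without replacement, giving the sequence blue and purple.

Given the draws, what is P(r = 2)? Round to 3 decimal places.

0.632

For each hypothesis, P(data | H) works out to: P(data | r = 1) = (7/8)(1/7) = 1/8; P(data | r = 2) = (6/8)(2/7) = 3/14; P(data | r = 7) = (1/8)(7/7) = 1/8.
The prior-weighted likelihoods are 3/8 · 1/8 = 3/64, 1/2 · 3/14 = 3/28, 1/8 · 1/8 = 1/64; these sum to 19/112.
Therefore the posterior P(r = 2 | data) = (3/28) / (19/112) = 12/19.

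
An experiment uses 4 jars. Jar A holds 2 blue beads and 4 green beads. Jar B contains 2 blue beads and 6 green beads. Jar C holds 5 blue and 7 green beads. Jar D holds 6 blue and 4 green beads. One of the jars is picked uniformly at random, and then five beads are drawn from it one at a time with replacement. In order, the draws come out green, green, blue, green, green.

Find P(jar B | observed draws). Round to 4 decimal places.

Under each hypothesis, the probability of the observed sequence is: P(data | jar A) = (4/6)(4/6)(2/6)(4/6)(4/6) = 0.065844; P(data | jar B) = (6/8)(6/8)(2/8)(6/8)(6/8) = 0.079102; P(data | jar C) = (7/12)(7/12)(5/12)(7/12)(7/12) = 0.048245; P(data | jar D) = (4/10)(4/10)(6/10)(4/10)(4/10) = 0.01536.
The prior-weighted likelihoods are 1/4 · 0.065844 = 0.016461, 1/4 · 0.079102 = 0.019775, 1/4 · 0.048245 = 0.012061, 1/4 · 0.01536 = 0.00384; with total 0.052138.
Therefore the posterior P(jar B | data) = (0.019775) / (0.052138) = 0.37929.

0.3793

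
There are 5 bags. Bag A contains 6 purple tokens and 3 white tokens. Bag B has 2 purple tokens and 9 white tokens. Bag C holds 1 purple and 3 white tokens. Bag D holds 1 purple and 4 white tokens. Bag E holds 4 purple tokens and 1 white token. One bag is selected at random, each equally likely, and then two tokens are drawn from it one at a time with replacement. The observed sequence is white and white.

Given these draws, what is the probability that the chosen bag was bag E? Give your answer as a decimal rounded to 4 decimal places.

0.0198

Under each hypothesis, the probability of the observed sequence is: P(data | bag A) = (3/9)(3/9) = 0.11111; P(data | bag B) = (9/11)(9/11) = 0.66942; P(data | bag C) = (3/4)(3/4) = 0.5625; P(data | bag D) = (4/5)(4/5) = 0.64; P(data | bag E) = (1/5)(1/5) = 0.04.
Weighting by the prior gives 1/5 · 0.11111 = 0.022222, 1/5 · 0.66942 = 0.13388, 1/5 · 0.5625 = 0.1125, 1/5 · 0.64 = 0.128, 1/5 · 0.04 = 0.008; summing to 0.40461.
Hence P(bag E | data) = (0.008) / (0.40461) = 0.019772.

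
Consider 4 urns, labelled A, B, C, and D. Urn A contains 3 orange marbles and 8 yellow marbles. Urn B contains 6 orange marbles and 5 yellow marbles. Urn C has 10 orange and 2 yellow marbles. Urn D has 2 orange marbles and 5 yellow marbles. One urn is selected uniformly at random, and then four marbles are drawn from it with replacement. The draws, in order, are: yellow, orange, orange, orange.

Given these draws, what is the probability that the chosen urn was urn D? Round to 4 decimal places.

Under each hypothesis, the probability of the observed sequence is: P(data | urn A) = (8/11)(3/11)(3/11)(3/11) = 0.014753; P(data | urn B) = (5/11)(6/11)(6/11)(6/11) = 0.073765; P(data | urn C) = (2/12)(10/12)(10/12)(10/12) = 0.096451; P(data | urn D) = (5/7)(2/7)(2/7)(2/7) = 0.01666.
The prior-weighted likelihoods are 1/4 · 0.014753 = 0.0036883, 1/4 · 0.073765 = 0.018441, 1/4 · 0.096451 = 0.024113, 1/4 · 0.01666 = 0.0041649; these sum to 0.050407.
Hence P(urn D | data) = (0.0041649) / (0.050407) = 0.082626.

0.0826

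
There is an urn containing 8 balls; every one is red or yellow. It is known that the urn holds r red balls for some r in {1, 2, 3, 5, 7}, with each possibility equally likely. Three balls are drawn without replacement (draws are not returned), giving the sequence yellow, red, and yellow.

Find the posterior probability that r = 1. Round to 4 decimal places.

0.2188

Under each hypothesis, the probability of the observed sequence is: P(data | r = 1) = (7/8)(1/7)(6/6) = 1/8; P(data | r = 2) = (6/8)(2/7)(5/6) = 5/28; P(data | r = 3) = (5/8)(3/7)(4/6) = 5/28; P(data | r = 5) = (3/8)(5/7)(2/6) = 5/56; P(data | r = 7) = (1/8)(7/7)(0/6) = 0.
Weighting by the prior gives 1/5 · 1/8 = 1/40, 1/5 · 5/28 = 1/28, 1/5 · 5/28 = 1/28, 1/5 · 5/56 = 1/56, 1/5 · 0 = 0; summing to 4/35.
So P(r = 1 | data) = (1/40) / (4/35) = 7/32.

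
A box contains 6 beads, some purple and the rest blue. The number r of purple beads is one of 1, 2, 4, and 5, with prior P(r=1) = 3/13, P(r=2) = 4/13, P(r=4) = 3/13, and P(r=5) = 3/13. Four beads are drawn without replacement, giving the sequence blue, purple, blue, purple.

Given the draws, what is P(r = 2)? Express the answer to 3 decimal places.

Compute the likelihood of the observed sequence for each case: P(data | r = 1) = (5/6)(1/5)(4/4)(0/3) = 0; P(data | r = 2) = (4/6)(2/5)(3/4)(1/3) = 1/15; P(data | r = 4) = (2/6)(4/5)(1/4)(3/3) = 1/15; P(data | r = 5) = (1/6)(5/5)(0/4) = 0.
The prior-weighted likelihoods are 3/13 · 0 = 0, 4/13 · 1/15 = 4/195, 3/13 · 1/15 = 1/65, 3/13 · 0 = 0; with total 7/195.
Therefore the posterior P(r = 2 | data) = (4/195) / (7/195) = 4/7.

0.571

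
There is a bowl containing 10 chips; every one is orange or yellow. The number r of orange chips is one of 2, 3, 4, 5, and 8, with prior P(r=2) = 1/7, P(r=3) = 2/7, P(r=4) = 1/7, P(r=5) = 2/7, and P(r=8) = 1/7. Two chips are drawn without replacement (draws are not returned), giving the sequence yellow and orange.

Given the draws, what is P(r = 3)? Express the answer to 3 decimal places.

0.284

The likelihood of the observed sequence under each hypothesis: P(data | r = 2) = (8/10)(2/9) = 8/45; P(data | r = 3) = (7/10)(3/9) = 7/30; P(data | r = 4) = (6/10)(4/9) = 4/15; P(data | r = 5) = (5/10)(5/9) = 5/18; P(data | r = 8) = (2/10)(8/9) = 8/45.
Weighting by the prior gives 1/7 · 8/45 = 8/315, 2/7 · 7/30 = 1/15, 1/7 · 4/15 = 4/105, 2/7 · 5/18 = 5/63, 1/7 · 8/45 = 8/315; these sum to 74/315.
Therefore the posterior P(r = 3 | data) = (1/15) / (74/315) = 21/74.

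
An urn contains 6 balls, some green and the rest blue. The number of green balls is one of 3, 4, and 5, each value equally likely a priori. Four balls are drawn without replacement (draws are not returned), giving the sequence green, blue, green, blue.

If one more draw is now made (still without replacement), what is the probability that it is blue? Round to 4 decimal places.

For each hypothesis, P(data | H) works out to: P(data | r = 3) = (3/6)(3/5)(2/4)(2/3) = 1/10; P(data | r = 4) = (4/6)(2/5)(3/4)(1/3) = 1/15; P(data | r = 5) = (5/6)(1/5)(4/4)(0/3) = 0.
Weighting by the prior gives 1/3 · 1/10 = 1/30, 1/3 · 1/15 = 1/45, 1/3 · 0 = 0; summing to 1/18.
Normalising, the posterior is P(r = 3 | data) = 3/5, P(r = 4 | data) = 2/5, P(r = 5 | data) = 0.
The predictive probability is P(blue next | data) = (1/2)(3/5) + (0)(2/5) = 3/10.

0.3000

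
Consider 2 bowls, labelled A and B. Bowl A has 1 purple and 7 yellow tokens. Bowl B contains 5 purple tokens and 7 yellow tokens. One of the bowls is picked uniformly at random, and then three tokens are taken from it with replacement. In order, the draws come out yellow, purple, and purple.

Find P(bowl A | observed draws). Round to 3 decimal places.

The likelihood of the observed sequence under each hypothesis: P(data | bowl A) = (7/8)(1/8)(1/8) = 0.013672; P(data | bowl B) = (7/12)(5/12)(5/12) = 0.10127.
The prior-weighted likelihoods are 1/2 · 0.013672 = 0.0068359, 1/2 · 0.10127 = 0.050637; summing to 0.057473.
Therefore the posterior P(bowl A | data) = (0.0068359) / (0.057473) = 0.11894.

0.119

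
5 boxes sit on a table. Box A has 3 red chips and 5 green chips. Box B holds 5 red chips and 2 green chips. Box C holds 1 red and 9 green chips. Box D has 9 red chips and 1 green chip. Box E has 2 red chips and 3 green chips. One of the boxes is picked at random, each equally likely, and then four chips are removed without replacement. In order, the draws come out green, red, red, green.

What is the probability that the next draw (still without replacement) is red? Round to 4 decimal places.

Under each hypothesis, the probability of the observed sequence is: P(data | box A) = (5/8)(3/7)(2/6)(4/5) = 1/14; P(data | box B) = (2/7)(5/6)(4/5)(1/4) = 1/21; P(data | box C) = (9/10)(1/9)(0/8) = 0; P(data | box D) = (1/10)(9/9)(8/8)(0/7) = 0; P(data | box E) = (3/5)(2/4)(1/3)(2/2) = 1/10.
Multiplying each by its prior: 1/5 · 1/14 = 1/70, 1/5 · 1/21 = 1/105, 1/5 · 0 = 0, 1/5 · 0 = 0, 1/5 · 1/10 = 1/50; with total 23/525.
Normalising, the posterior is P(box A | data) = 15/46, P(box B | data) = 5/23, P(box C | data) = 0, P(box D | data) = 0, P(box E | data) = 21/46.
So P(red next | data) = Σ P(red next | H) P(H | data) = (1/4)(15/46) + (1)(5/23) + (0)(21/46) = 55/184.

0.2989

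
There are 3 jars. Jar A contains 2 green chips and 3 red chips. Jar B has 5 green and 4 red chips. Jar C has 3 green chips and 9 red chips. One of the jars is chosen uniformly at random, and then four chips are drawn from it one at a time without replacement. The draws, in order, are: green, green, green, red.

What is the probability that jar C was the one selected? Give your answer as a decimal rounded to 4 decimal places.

Compute the likelihood of the observed sequence for each case: P(data | jar A) = (2/5)(1/4)(0/3) = 0; P(data | jar B) = (5/9)(4/8)(3/7)(4/6) = 0.079365; P(data | jar C) = (3/12)(2/11)(1/10)(9/9) = 0.0045455.
The prior-weighted likelihoods are 1/3 · 0 = 0, 1/3 · 0.079365 = 0.026455, 1/3 · 0.0045455 = 0.0015152; summing to 0.02797.
Therefore the posterior P(jar C | data) = (0.0015152) / (0.02797) = 0.05417.

0.0542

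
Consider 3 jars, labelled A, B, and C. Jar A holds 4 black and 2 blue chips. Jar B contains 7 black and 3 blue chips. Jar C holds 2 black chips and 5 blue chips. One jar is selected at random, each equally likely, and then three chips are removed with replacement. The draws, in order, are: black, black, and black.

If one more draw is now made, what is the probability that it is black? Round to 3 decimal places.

Under each hypothesis, the probability of the observed sequence is: P(data | jar A) = (4/6)(4/6)(4/6) = 0.2963; P(data | jar B) = (7/10)(7/10)(7/10) = 0.343; P(data | jar C) = (2/7)(2/7)(2/7) = 0.023324.
Multiplying each by its prior: 1/3 · 0.2963 = 0.098765, 1/3 · 0.343 = 0.11433, 1/3 · 0.023324 = 0.0077745; summing to 0.22087.
Dividing through by the total gives posterior P(jar A | data) = 0.44716, P(jar B | data) = 0.51764, P(jar C | data) = 0.035199.
The predictive probability is P(black next | data) = (2/3)(0.44716) + (7/10)(0.51764) + (2/7)(0.035199) = 0.67051.

0.671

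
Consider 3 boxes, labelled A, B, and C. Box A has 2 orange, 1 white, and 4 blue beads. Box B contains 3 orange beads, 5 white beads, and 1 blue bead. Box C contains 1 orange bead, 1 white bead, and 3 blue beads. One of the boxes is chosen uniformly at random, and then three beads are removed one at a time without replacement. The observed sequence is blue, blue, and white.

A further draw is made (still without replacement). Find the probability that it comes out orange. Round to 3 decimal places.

0.500

Under each hypothesis, the probability of the observed sequence is: P(data | box A) = (4/7)(3/6)(1/5) = 2/35; P(data | box B) = (1/9)(0/8) = 0; P(data | box C) = (3/5)(2/4)(1/3) = 1/10.
Multiplying each by its prior: 1/3 · 2/35 = 2/105, 1/3 · 0 = 0, 1/3 · 1/10 = 1/30; summing to 11/210.
The posterior is then P(box A | data) = 4/11, P(box B | data) = 0, P(box C | data) = 7/11.
The predictive probability is P(orange next | data) = (1/2)(4/11) + (1/2)(7/11) = 1/2.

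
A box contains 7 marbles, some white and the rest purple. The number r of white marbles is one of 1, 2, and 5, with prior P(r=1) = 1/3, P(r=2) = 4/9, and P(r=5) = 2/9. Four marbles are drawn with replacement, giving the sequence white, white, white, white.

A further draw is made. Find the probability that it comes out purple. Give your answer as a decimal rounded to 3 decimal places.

For each hypothesis, P(data | H) works out to: P(data | r = 1) = (1/7)(1/7)(1/7)(1/7) = 0.00041649; P(data | r = 2) = (2/7)(2/7)(2/7)(2/7) = 0.0066639; P(data | r = 5) = (5/7)(5/7)(5/7)(5/7) = 0.26031.
Weighting by the prior gives 1/3 · 0.00041649 = 0.00013883, 4/9 · 0.0066639 = 0.0029617, 2/9 · 0.26031 = 0.057846; summing to 0.060947.
Dividing through by the total gives posterior P(r = 1 | data) = 0.0022779, P(r = 2 | data) = 0.048595, P(r = 5 | data) = 0.94913.
Averaging over the posterior, P(purple next | data) = (6/7)(0.0022779) + (5/7)(0.048595) + (2/7)(0.94913) = 0.30784.

0.308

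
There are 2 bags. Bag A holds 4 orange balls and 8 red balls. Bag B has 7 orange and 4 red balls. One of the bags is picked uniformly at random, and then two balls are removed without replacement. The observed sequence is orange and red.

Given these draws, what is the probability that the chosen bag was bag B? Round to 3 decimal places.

0.512

Under each hypothesis, the probability of the observed sequence is: P(data | bag A) = (4/12)(8/11) = 8/33; P(data | bag B) = (7/11)(4/10) = 14/55.
Weighting by the prior gives 1/2 · 8/33 = 4/33, 1/2 · 14/55 = 7/55; with total 41/165.
Therefore the posterior P(bag B | data) = (7/55) / (41/165) = 21/41.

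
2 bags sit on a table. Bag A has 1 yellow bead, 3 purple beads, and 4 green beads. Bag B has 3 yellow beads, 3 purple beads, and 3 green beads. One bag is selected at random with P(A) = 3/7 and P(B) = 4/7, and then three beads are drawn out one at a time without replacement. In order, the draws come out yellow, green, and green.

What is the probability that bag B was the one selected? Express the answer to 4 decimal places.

The likelihood of the observed sequence under each hypothesis: P(data | bag A) = (1/8)(4/7)(3/6) = 1/28; P(data | bag B) = (3/9)(3/8)(2/7) = 1/28.
Multiplying each by its prior: 3/7 · 1/28 = 3/196, 4/7 · 1/28 = 1/49; with total 1/28.
So P(bag B | data) = (1/49) / (1/28) = 4/7.

0.5714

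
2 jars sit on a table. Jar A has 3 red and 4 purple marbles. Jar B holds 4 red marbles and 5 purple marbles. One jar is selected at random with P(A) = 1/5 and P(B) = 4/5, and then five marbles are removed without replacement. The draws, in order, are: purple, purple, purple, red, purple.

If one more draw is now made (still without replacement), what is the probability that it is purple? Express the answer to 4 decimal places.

0.2041

The likelihood of the observed sequence under each hypothesis: P(data | jar A) = (4/7)(3/6)(2/5)(3/4)(1/3) = 1/35; P(data | jar B) = (5/9)(4/8)(3/7)(4/6)(2/5) = 2/63.
Weighting by the prior gives 1/5 · 1/35 = 1/175, 4/5 · 2/63 = 8/315; summing to 7/225.
The posterior is then P(jar A | data) = 9/49, P(jar B | data) = 40/49.
So P(purple next | data) = Σ P(purple next | H) P(H | data) = (0)(9/49) + (1/4)(40/49) = 10/49.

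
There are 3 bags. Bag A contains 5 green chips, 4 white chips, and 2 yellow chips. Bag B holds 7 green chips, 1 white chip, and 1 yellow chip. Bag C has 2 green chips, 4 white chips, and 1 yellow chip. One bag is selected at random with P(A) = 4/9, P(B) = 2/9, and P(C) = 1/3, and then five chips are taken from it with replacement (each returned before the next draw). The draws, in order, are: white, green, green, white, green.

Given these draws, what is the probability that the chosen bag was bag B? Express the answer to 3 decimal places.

Under each hypothesis, the probability of the observed sequence is: P(data | bag A) = (4/11)(5/11)(5/11)(4/11)(5/11) = 0.012418; P(data | bag B) = (1/9)(7/9)(7/9)(1/9)(7/9) = 0.0058087; P(data | bag C) = (4/7)(2/7)(2/7)(4/7)(2/7) = 0.0076159.
Weighting by the prior gives 4/9 · 0.012418 = 0.0055193, 2/9 · 0.0058087 = 0.0012908, 1/3 · 0.0076159 = 0.0025386; with total 0.0093488.
So P(bag B | data) = (0.0012908) / (0.0093488) = 0.13808.

0.138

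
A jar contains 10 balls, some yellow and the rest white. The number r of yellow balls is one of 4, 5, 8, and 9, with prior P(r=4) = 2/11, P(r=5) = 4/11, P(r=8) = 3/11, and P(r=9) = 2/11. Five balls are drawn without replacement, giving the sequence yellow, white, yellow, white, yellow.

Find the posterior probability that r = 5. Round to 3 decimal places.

Compute the likelihood of the observed sequence for each case: P(data | r = 4) = (4/10)(6/9)(3/8)(5/7)(2/6) = 0.02381; P(data | r = 5) = (5/10)(5/9)(4/8)(4/7)(3/6) = 0.039683; P(data | r = 8) = (8/10)(2/9)(7/8)(1/7)(6/6) = 0.022222; P(data | r = 9) = (9/10)(1/9)(8/8)(0/7) = 0.
Weighting by the prior gives 2/11 · 0.02381 = 0.004329, 4/11 · 0.039683 = 0.01443, 3/11 · 0.022222 = 0.0060606, 2/11 · 0 = 0; these sum to 0.02482.
Hence P(r = 5 | data) = (0.01443) / (0.02482) = 0.5814.

0.581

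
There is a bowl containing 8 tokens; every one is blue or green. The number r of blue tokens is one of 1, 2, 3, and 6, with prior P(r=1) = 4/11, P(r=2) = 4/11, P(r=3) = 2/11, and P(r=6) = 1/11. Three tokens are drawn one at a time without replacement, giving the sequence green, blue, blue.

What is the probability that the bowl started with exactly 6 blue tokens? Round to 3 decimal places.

0.357

Under each hypothesis, the probability of the observed sequence is: P(data | r = 1) = (7/8)(1/7)(0/6) = 0; P(data | r = 2) = (6/8)(2/7)(1/6) = 1/28; P(data | r = 3) = (5/8)(3/7)(2/6) = 5/56; P(data | r = 6) = (2/8)(6/7)(5/6) = 5/28.
Multiplying each by its prior: 4/11 · 0 = 0, 4/11 · 1/28 = 1/77, 2/11 · 5/56 = 5/308, 1/11 · 5/28 = 5/308; with total 1/22.
Hence P(r = 6 | data) = (5/308) / (1/22) = 5/14.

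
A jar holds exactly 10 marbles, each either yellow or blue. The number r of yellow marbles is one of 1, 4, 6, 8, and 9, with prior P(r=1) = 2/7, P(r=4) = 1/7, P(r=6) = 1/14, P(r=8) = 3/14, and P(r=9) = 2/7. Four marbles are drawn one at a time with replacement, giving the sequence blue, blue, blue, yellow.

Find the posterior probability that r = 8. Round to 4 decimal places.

Compute the likelihood of the observed sequence for each case: P(data | r = 1) = (9/10)(9/10)(9/10)(1/10) = 0.0729; P(data | r = 4) = (6/10)(6/10)(6/10)(4/10) = 0.0864; P(data | r = 6) = (4/10)(4/10)(4/10)(6/10) = 0.0384; P(data | r = 8) = (2/10)(2/10)(2/10)(8/10) = 0.0064; P(data | r = 9) = (1/10)(1/10)(1/10)(9/10) = 0.0009.
Multiplying each by its prior: 2/7 · 0.0729 = 0.020829, 1/7 · 0.0864 = 0.012343, 1/14 · 0.0384 = 0.0027429, 3/14 · 0.0064 = 0.0013714, 2/7 · 0.0009 = 0.00025714; summing to 0.037543.
Hence P(r = 8 | data) = (0.0013714) / (0.037543) = 0.03653.

0.0365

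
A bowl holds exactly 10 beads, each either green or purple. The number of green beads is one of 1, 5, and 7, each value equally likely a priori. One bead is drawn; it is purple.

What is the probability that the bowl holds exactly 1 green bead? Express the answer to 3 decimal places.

0.529

For each hypothesis, P(data | H) works out to: P(data | r = 1) = (9/10) = 9/10; P(data | r = 5) = (5/10) = 1/2; P(data | r = 7) = (3/10) = 3/10.
Weighting by the prior gives 1/3 · 9/10 = 3/10, 1/3 · 1/2 = 1/6, 1/3 · 3/10 = 1/10; with total 17/30.
Hence P(r = 1 | data) = (3/10) / (17/30) = 9/17.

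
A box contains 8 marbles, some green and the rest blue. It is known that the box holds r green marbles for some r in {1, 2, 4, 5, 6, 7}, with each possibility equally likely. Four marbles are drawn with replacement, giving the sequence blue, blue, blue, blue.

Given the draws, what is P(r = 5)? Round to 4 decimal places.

For each hypothesis, P(data | H) works out to: P(data | r = 1) = (7/8)(7/8)(7/8)(7/8) = 0.58618; P(data | r = 2) = (6/8)(6/8)(6/8)(6/8) = 0.31641; P(data | r = 4) = (4/8)(4/8)(4/8)(4/8) = 0.0625; P(data | r = 5) = (3/8)(3/8)(3/8)(3/8) = 0.019775; P(data | r = 6) = (2/8)(2/8)(2/8)(2/8) = 0.0039062; P(data | r = 7) = (1/8)(1/8)(1/8)(1/8) = 0.00024414.
Multiplying each by its prior: 1/6 · 0.58618 = 0.097697, 1/6 · 0.31641 = 0.052734, 1/6 · 0.0625 = 0.010417, 1/6 · 0.019775 = 0.0032959, 1/6 · 0.0039062 = 0.00065104, 1/6 · 0.00024414 = 4.069e-05; these sum to 0.16484.
So P(r = 5 | data) = (0.0032959) / (0.16484) = 0.019995.

0.0200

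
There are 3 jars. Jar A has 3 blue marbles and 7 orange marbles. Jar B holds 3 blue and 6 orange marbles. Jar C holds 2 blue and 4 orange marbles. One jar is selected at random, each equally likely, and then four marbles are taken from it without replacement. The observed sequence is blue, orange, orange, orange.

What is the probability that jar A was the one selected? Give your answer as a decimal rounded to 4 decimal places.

The likelihood of the observed sequence under each hypothesis: P(data | jar A) = (3/10)(7/9)(6/8)(5/7) = 0.125; P(data | jar B) = (3/9)(6/8)(5/7)(4/6) = 0.11905; P(data | jar C) = (2/6)(4/5)(3/4)(2/3) = 0.13333.
Weighting by the prior gives 1/3 · 0.125 = 0.041667, 1/3 · 0.11905 = 0.039683, 1/3 · 0.13333 = 0.044444; with total 0.12579.
Therefore the posterior P(jar A | data) = (0.041667) / (0.12579) = 0.33123.

0.3312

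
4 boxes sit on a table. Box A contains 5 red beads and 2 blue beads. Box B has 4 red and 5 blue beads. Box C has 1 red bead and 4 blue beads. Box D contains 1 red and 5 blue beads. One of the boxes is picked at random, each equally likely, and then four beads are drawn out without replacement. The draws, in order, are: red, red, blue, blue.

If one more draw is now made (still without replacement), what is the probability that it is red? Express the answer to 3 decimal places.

0.625

For each hypothesis, P(data | H) works out to: P(data | box A) = (5/7)(4/6)(2/5)(1/4) = 1/21; P(data | box B) = (4/9)(3/8)(5/7)(4/6) = 5/63; P(data | box C) = (1/5)(0/4) = 0; P(data | box D) = (1/6)(0/5) = 0.
The prior-weighted likelihoods are 1/4 · 1/21 = 1/84, 1/4 · 5/63 = 5/252, 1/4 · 0 = 0, 1/4 · 0 = 0; with total 2/63.
The posterior is then P(box A | data) = 3/8, P(box B | data) = 5/8, P(box C | data) = 0, P(box D | data) = 0.
Averaging over the posterior, P(red next | data) = (1)(3/8) + (2/5)(5/8) = 5/8.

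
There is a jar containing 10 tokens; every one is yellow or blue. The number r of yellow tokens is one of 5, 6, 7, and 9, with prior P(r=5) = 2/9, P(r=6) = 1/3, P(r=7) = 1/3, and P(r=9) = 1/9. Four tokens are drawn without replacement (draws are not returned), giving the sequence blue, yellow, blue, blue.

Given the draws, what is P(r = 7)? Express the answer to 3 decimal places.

0.109

Compute the likelihood of the observed sequence for each case: P(data | r = 5) = (5/10)(5/9)(4/8)(3/7) = 0.059524; P(data | r = 6) = (4/10)(6/9)(3/8)(2/7) = 0.028571; P(data | r = 7) = (3/10)(7/9)(2/8)(1/7) = 0.0083333; P(data | r = 9) = (1/10)(9/9)(0/8) = 0.
The prior-weighted likelihoods are 2/9 · 0.059524 = 0.013228, 1/3 · 0.028571 = 0.0095238, 1/3 · 0.0083333 = 0.0027778, 1/9 · 0 = 0; with total 0.025529.
Therefore the posterior P(r = 7 | data) = (0.0027778) / (0.025529) = 0.10881.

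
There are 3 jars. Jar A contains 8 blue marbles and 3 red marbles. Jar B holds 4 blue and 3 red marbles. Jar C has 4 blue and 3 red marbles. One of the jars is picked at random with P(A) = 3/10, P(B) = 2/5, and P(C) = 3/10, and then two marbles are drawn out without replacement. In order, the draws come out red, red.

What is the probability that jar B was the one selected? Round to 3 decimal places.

0.491

The likelihood of the observed sequence under each hypothesis: P(data | jar A) = (3/11)(2/10) = 3/55; P(data | jar B) = (3/7)(2/6) = 1/7; P(data | jar C) = (3/7)(2/6) = 1/7.
Weighting by the prior gives 3/10 · 3/55 = 9/550, 2/5 · 1/7 = 2/35, 3/10 · 1/7 = 3/70; these sum to 32/275.
So P(jar B | data) = (2/35) / (32/275) = 55/112.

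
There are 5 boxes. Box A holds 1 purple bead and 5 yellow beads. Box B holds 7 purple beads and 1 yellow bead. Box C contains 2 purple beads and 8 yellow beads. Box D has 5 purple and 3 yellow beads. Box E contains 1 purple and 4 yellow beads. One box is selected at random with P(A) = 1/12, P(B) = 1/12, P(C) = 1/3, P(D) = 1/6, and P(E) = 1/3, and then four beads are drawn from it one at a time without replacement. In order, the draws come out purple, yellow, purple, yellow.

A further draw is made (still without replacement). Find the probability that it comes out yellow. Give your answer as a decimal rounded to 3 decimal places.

0.538

Under each hypothesis, the probability of the observed sequence is: P(data | box A) = (1/6)(5/5)(0/4) = 0; P(data | box B) = (7/8)(1/7)(6/6)(0/5) = 0; P(data | box C) = (2/10)(8/9)(1/8)(7/7) = 0.022222; P(data | box D) = (5/8)(3/7)(4/6)(2/5) = 0.071429; P(data | box E) = (1/5)(4/4)(0/3) = 0.
Multiplying each by its prior: 1/12 · 0 = 0, 1/12 · 0 = 0, 1/3 · 0.022222 = 0.0074074, 1/6 · 0.071429 = 0.011905, 1/3 · 0 = 0; summing to 0.019312.
The posterior is then P(box A | data) = 0, P(box B | data) = 0, P(box C | data) = 0.38356, P(box D | data) = 0.61644, P(box E | data) = 0.
Averaging over the posterior, P(yellow next | data) = (1)(0.38356) + (1/4)(0.61644) = 0.53767.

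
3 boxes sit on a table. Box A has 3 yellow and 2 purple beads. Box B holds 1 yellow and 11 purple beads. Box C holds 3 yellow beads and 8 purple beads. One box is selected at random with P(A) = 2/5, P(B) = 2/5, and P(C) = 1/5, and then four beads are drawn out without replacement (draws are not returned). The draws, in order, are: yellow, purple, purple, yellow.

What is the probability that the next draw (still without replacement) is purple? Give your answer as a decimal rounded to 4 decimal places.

0.1500

The likelihood of the observed sequence under each hypothesis: P(data | box A) = (3/5)(2/4)(1/3)(2/2) = 1/10; P(data | box B) = (1/12)(11/11)(10/10)(0/9) = 0; P(data | box C) = (3/11)(8/10)(7/9)(2/8) = 7/165.
The prior-weighted likelihoods are 2/5 · 1/10 = 1/25, 2/5 · 0 = 0, 1/5 · 7/165 = 7/825; summing to 8/165.
Normalising, the posterior is P(box A | data) = 33/40, P(box B | data) = 0, P(box C | data) = 7/40.
So P(purple next | data) = Σ P(purple next | H) P(H | data) = (0)(33/40) + (6/7)(7/40) = 3/20.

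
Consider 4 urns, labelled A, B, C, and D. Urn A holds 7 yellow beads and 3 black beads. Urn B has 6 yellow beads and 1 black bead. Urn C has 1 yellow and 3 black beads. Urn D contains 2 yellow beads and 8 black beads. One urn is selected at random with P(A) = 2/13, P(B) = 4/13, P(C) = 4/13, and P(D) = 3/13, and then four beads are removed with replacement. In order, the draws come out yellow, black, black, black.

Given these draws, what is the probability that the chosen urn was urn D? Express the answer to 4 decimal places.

0.3954

Compute the likelihood of the observed sequence for each case: P(data | urn A) = (7/10)(3/10)(3/10)(3/10) = 0.0189; P(data | urn B) = (6/7)(1/7)(1/7)(1/7) = 0.002499; P(data | urn C) = (1/4)(3/4)(3/4)(3/4) = 0.10547; P(data | urn D) = (2/10)(8/10)(8/10)(8/10) = 0.1024.
Multiplying each by its prior: 2/13 · 0.0189 = 0.0029077, 4/13 · 0.002499 = 0.00076891, 4/13 · 0.10547 = 0.032452, 3/13 · 0.1024 = 0.023631; these sum to 0.059759.
By Bayes' rule, P(urn D | data) = (0.023631) / (0.059759) = 0.39543.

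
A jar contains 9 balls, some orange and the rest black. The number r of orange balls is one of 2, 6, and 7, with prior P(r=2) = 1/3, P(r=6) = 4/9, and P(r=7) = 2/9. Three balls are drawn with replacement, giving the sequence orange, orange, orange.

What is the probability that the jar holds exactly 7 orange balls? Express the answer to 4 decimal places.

For each hypothesis, P(data | H) works out to: P(data | r = 2) = (2/9)(2/9)(2/9) = 0.010974; P(data | r = 6) = (6/9)(6/9)(6/9) = 0.2963; P(data | r = 7) = (7/9)(7/9)(7/9) = 0.47051.
Multiplying each by its prior: 1/3 · 0.010974 = 0.003658, 4/9 · 0.2963 = 0.13169, 2/9 · 0.47051 = 0.10456; with total 0.2399.
So P(r = 7 | data) = (0.10456) / (0.2399) = 0.43583.

0.4358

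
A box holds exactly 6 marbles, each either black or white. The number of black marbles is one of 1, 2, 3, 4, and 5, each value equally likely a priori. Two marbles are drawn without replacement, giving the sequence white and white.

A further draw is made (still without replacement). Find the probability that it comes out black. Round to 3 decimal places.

For each hypothesis, P(data | H) works out to: P(data | r = 1) = (5/6)(4/5) = 2/3; P(data | r = 2) = (4/6)(3/5) = 2/5; P(data | r = 3) = (3/6)(2/5) = 1/5; P(data | r = 4) = (2/6)(1/5) = 1/15; P(data | r = 5) = (1/6)(0/5) = 0.
Weighting by the prior gives 1/5 · 2/3 = 2/15, 1/5 · 2/5 = 2/25, 1/5 · 1/5 = 1/25, 1/5 · 1/15 = 1/75, 1/5 · 0 = 0; summing to 4/15.
Dividing through by the total gives posterior P(r = 1 | data) = 1/2, P(r = 2 | data) = 3/10, P(r = 3 | data) = 3/20, P(r = 4 | data) = 1/20, P(r = 5 | data) = 0.
Averaging over the posterior, P(black next | data) = (1/4)(1/2) + (1/2)(3/10) + (3/4)(3/20) + (1)(1/20) = 7/16.

0.438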